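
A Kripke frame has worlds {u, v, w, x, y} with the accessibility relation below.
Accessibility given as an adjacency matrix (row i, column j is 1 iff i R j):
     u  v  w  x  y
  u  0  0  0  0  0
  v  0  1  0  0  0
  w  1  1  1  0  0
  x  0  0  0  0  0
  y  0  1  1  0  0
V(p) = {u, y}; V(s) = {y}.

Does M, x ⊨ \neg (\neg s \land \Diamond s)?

Yes

Recall that \Diamond ψ holds at a world iff ψ holds at some accessible world.
At x: \neg s \land \Diamond s is false, so \neg (\neg s \land \Diamond s) is true.
  At x: \neg s is true, \Diamond s is false, so \neg s \land \Diamond s is false.
    At x: no accessible worlds, so \Diamond s is false.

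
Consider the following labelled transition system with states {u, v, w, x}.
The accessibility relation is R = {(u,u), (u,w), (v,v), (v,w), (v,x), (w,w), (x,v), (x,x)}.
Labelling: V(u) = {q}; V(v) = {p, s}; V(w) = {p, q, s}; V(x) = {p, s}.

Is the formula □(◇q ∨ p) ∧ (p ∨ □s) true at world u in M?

At u: □(◇q ∨ p) is true, p ∨ □s is false, so □(◇q ∨ p) ∧ (p ∨ □s) is false.
  At u: □(◇q ∨ p) requires ◇q ∨ p at every successor {u, w}.
      At u: ◇q is true, p is false, so ◇q ∨ p is true.
      At w: ◇q is true, p is true, so ◇q ∨ p is true.
  So □(◇q ∨ p) is true at u.
  At u: p is false, □s is false, so p ∨ □s is false.
    At u: □s requires s at every successor {u, w}.
      s fails at u, so □s is false at u.

No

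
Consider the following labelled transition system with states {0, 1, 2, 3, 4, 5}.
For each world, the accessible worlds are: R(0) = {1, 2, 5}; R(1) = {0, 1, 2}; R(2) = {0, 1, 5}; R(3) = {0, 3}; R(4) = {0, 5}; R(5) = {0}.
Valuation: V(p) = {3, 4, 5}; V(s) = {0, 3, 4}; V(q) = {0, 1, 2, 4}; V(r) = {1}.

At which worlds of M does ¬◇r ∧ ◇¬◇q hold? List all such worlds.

Let φ = ¬◇r ∧ ◇¬◇q. Evaluate φ at each world:
  0 (successors {1, 2, 5}): φ is false.
  1 (successors {0, 1, 2}): φ is false.
  2 (successors {0, 1, 5}): φ is false.
  3 (successors {0, 3}): φ is false.
  4 (successors {0, 5}): φ is false.
  5 (successors {0}): φ is false.
For instance, at 2:
  At 2: ¬◇r is false, ◇¬◇q is false, so ¬◇r ∧ ◇¬◇q is false.
    At 2: ◇r is true, so ¬◇r is false.
      At 2: ◇r requires r at some successor in {0, 1, 5}.
        r holds at 1, so ◇r is true at 2.
    At 2: ◇¬◇q requires ¬◇q at some successor in {0, 1, 5}.
      At 0: ¬◇q is false.
      At 1: ¬◇q is false.
      At 5: ¬◇q is false.
    So ◇¬◇q is false at 2.
Satisfying worlds: none.

none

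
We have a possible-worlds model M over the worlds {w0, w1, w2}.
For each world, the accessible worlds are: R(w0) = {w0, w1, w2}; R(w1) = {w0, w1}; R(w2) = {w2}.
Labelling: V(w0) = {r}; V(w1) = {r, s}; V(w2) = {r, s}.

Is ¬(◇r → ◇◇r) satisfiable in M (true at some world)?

Let φ = ¬(◇r → ◇◇r). Evaluate φ at each world:
  w0 (successors {w0, w1, w2}): φ is false.
  w1 (successors {w0, w1}): φ is false.
  w2 (successors {w2}): φ is false.
For instance, at w0:
  At w0: ◇r → ◇◇r is true, so ¬(◇r → ◇◇r) is false.
    At w0: ◇r is true, ◇◇r is true, so ◇r → ◇◇r is true.
      At w0: ◇r requires r at some successor in {w0, w1, w2}.
        r holds at w0, so ◇r is true at w0.
      At w0: ◇◇r requires ◇r at some successor in {w0, w1, w2}.
        ◇r holds at w0, so ◇◇r is true at w0.

No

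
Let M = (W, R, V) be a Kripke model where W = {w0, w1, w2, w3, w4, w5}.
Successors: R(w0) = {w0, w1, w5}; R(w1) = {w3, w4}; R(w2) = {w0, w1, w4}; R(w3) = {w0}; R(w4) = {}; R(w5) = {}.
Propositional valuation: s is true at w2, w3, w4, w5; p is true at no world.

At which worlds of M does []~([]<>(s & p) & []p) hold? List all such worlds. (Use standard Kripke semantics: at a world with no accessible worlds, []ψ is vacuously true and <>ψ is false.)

w3, w4, w5

Let φ = []~([]<>(s & p) & []p). Evaluate φ at each world:
  w0 (successors {w0, w1, w5}): φ is false.
  w1 (successors {w3, w4}): φ is false.
  w2 (successors {w0, w1, w4}): φ is false.
  w3 (successors {w0}): φ is true.
  w4 (successors ∅): φ is true.
  w5 (successors ∅): φ is true.
For instance, at w1:
  At w1: []~([]<>(s & p) & []p) requires ~([]<>(s & p) & []p) at every successor {w3, w4}.
    ~([]<>(s & p) & []p) fails at w4, so []~([]<>(s & p) & []p) is false at w1.
      At w4: []<>(s & p) & []p is true, so ~([]<>(s & p) & []p) is false.
Satisfying worlds: {w3, w4, w5}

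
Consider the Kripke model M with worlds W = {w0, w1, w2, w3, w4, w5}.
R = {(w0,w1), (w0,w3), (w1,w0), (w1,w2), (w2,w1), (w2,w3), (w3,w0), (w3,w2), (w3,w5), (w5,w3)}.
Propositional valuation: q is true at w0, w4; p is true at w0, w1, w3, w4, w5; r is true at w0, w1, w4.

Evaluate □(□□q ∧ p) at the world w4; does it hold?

At w4: no accessible worlds, so □(□□q ∧ p) holds vacuously.

Yes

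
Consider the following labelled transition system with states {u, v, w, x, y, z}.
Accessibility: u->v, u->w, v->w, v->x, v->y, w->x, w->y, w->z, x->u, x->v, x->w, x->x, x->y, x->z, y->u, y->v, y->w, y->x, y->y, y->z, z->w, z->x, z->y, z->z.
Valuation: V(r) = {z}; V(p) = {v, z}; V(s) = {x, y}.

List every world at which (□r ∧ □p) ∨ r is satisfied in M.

z

Let φ = (□r ∧ □p) ∨ r. Evaluate φ at each world:
  u (successors {v, w}): φ is false.
  v (successors {w, x, y}): φ is false.
  w (successors {x, y, z}): φ is false.
  x (successors {u, v, w, x, y, z}): φ is false.
  y (successors {u, v, w, x, y, z}): φ is false.
  z (successors {w, x, y, z}): φ is true.
For instance, at w:
  At w: □r ∧ □p is false, r is false, so (□r ∧ □p) ∨ r is false.
    At w: □r is false, □p is false, so □r ∧ □p is false.
      At w: □r requires r at every successor {x, y, z}.
        r fails at x, so □r is false at w.
      At w: □p requires p at every successor {x, y, z}.
        p fails at x, so □p is false at w.
Satisfying worlds: {z}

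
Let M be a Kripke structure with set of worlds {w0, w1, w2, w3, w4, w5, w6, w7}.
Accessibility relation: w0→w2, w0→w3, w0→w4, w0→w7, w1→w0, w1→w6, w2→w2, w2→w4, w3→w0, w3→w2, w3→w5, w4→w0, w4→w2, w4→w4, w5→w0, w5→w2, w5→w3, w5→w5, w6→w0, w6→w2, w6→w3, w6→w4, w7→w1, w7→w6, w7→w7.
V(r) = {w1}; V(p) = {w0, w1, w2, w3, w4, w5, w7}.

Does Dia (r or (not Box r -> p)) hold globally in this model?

Yes

Recall that Box ψ holds at a world iff ψ holds at every accessible world, and Dia ψ holds iff ψ holds at some accessible world.
Let φ = Dia (r or (not Box r -> p)). Evaluate φ at each world:
  w0 (successors {w2, w3, w4, w7}): φ is true.
  w1 (successors {w0, w6}): φ is true.
  w2 (successors {w2, w4}): φ is true.
  w3 (successors {w0, w2, w5}): φ is true.
  w4 (successors {w0, w2, w4}): φ is true.
  w5 (successors {w0, w2, w3, w5}): φ is true.
  w6 (successors {w0, w2, w3, w4}): φ is true.
  w7 (successors {w1, w6, w7}): φ is true.
For instance, at w7:
  At w7: Dia (r or (not Box r -> p)) requires r or (not Box r -> p) at some successor in {w1, w6, w7}.
    r or (not Box r -> p) holds at w1, so Dia (r or (not Box r -> p)) is true at w7.
      At w1: r is true, not Box r -> p is true, so r or (not Box r -> p) is true.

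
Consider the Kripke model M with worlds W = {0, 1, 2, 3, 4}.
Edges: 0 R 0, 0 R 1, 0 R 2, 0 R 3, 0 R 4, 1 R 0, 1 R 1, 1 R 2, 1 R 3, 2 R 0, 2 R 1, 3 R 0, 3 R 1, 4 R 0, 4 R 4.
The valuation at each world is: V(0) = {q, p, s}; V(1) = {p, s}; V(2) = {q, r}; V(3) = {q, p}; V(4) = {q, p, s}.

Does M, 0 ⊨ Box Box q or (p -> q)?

Recall that Box ψ holds at a world iff ψ holds at every accessible world, and Dia ψ holds iff ψ holds at some accessible world.
At 0: Box Box q is false, p -> q is true, so Box Box q or (p -> q) is true.
  At 0: Box Box q requires Box q at every successor {0, 1, 2, 3, 4}.
    Box q fails at 0, so Box Box q is false at 0.
      At 0: Box q requires q at every successor {0, 1, 2, 3, 4}.
        q fails at 1, so Box q is false at 0.

Yes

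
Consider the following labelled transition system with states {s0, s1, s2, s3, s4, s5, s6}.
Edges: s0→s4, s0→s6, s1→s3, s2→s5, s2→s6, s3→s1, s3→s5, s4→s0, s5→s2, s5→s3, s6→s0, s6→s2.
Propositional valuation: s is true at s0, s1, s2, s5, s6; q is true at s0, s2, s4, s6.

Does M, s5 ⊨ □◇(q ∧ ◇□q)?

At s5: □◇(q ∧ ◇□q) requires ◇(q ∧ ◇□q) at every successor {s2, s3}.
  ◇(q ∧ ◇□q) fails at s3, so □◇(q ∧ ◇□q) is false at s5.
    At s3: ◇(q ∧ ◇□q) requires q ∧ ◇□q at some successor in {s1, s5}.
      At s1: q ∧ ◇□q is false.
      At s5: q ∧ ◇□q is false.
    So ◇(q ∧ ◇□q) is false at s3.

No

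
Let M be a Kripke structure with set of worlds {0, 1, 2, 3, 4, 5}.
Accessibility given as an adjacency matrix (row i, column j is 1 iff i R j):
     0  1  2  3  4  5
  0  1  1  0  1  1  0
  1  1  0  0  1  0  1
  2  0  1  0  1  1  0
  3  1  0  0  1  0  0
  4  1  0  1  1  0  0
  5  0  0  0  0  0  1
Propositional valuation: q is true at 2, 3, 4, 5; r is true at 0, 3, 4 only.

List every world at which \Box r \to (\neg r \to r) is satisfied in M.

0, 1, 2, 3, 4, 5

Let φ = \Box r \to (\neg r \to r). Evaluate φ at each world:
  0 (successors {0, 1, 3, 4}): φ is true.
  1 (successors {0, 3, 5}): φ is true.
  2 (successors {1, 3, 4}): φ is true.
  3 (successors {0, 3}): φ is true.
  4 (successors {0, 2, 3}): φ is true.
  5 (successors {5}): φ is true.
For instance, at 0:
  At 0: \Box r is false, \neg r \to r is true, so \Box r \to (\neg r \to r) is true.
    At 0: \Box r requires r at every successor {0, 1, 3, 4}.
      r fails at 1, so \Box r is false at 0.
Satisfying worlds: {0, 1, 2, 3, 4, 5}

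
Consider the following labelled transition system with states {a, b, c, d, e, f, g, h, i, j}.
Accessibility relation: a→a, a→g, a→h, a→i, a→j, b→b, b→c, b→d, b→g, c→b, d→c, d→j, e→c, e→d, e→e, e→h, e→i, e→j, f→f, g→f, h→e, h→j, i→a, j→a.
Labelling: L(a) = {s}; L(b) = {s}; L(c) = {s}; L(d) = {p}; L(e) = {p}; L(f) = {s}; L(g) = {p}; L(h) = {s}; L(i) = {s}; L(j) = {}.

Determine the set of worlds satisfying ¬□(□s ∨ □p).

a, b, c, e, h, i, j

Let φ = ¬□(□s ∨ □p). Evaluate φ at each world:
  a (successors {a, g, h, i, j}): φ is true.
  b (successors {b, c, d, g}): φ is true.
  c (successors {b}): φ is true.
  d (successors {c, j}): φ is false.
  e (successors {c, d, e, h, i, j}): φ is true.
  f (successors {f}): φ is false.
  g (successors {f}): φ is false.
  h (successors {e, j}): φ is true.
  i (successors {a}): φ is true.
  j (successors {a}): φ is true.
For instance, at g:
  At g: □(□s ∨ □p) is true, so ¬□(□s ∨ □p) is false.
    At g: □(□s ∨ □p) requires □s ∨ □p at every successor {f}.
      At f: □s ∨ □p is true.
    So □(□s ∨ □p) is true at g.
Satisfying worlds: {a, b, c, e, h, i, j}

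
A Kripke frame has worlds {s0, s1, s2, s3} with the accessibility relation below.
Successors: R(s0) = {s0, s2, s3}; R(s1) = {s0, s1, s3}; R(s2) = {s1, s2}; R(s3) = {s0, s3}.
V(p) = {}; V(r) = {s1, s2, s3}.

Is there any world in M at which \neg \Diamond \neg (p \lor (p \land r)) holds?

No

Recall that \Diamond ψ holds at a world iff ψ holds at some accessible world.
Let φ = \neg \Diamond \neg (p \lor (p \land r)). Evaluate φ at each world:
  s0 (successors {s0, s2, s3}): φ is false.
  s1 (successors {s0, s1, s3}): φ is false.
  s2 (successors {s1, s2}): φ is false.
  s3 (successors {s0, s3}): φ is false.
For instance, at s1:
  At s1: \Diamond \neg (p \lor (p \land r)) is true, so \neg \Diamond \neg (p \lor (p \land r)) is false.
    At s1: \Diamond \neg (p \lor (p \land r)) requires \neg (p \lor (p \land r)) at some successor in {s0, s1, s3}.
      \neg (p \lor (p \land r)) holds at s0, so \Diamond \neg (p \lor (p \land r)) is true at s1.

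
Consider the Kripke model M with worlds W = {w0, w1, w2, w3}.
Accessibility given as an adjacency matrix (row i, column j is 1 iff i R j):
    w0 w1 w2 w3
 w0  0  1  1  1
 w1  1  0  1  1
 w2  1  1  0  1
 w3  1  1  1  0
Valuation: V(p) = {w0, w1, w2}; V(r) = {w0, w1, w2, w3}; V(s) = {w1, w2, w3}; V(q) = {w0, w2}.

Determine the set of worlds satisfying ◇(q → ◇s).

Let φ = ◇(q → ◇s). Evaluate φ at each world:
  w0 (successors {w1, w2, w3}): φ is true.
  w1 (successors {w0, w2, w3}): φ is true.
  w2 (successors {w0, w1, w3}): φ is true.
  w3 (successors {w0, w1, w2}): φ is true.
For instance, at w1:
  At w1: ◇(q → ◇s) requires q → ◇s at some successor in {w0, w2, w3}.
    q → ◇s holds at w0, so ◇(q → ◇s) is true at w1.
      At w0: q is true, ◇s is true, so q → ◇s is true.
Satisfying worlds: {w0, w1, w2, w3}

w0, w1, w2, w3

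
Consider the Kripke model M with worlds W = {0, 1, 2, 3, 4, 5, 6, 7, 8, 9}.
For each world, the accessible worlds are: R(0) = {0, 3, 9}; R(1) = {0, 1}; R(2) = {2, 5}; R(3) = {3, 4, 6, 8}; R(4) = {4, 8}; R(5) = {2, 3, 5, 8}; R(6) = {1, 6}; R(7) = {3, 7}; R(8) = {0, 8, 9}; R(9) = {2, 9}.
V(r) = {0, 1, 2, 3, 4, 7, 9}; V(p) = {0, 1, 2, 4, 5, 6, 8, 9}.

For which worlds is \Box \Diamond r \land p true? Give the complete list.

Let φ = \Box \Diamond r \land p. Evaluate φ at each world:
  0 (successors {0, 3, 9}): φ is true.
  1 (successors {0, 1}): φ is true.
  2 (successors {2, 5}): φ is true.
  3 (successors {3, 4, 6, 8}): φ is false.
  4 (successors {4, 8}): φ is true.
  5 (successors {2, 3, 5, 8}): φ is true.
  6 (successors {1, 6}): φ is true.
  7 (successors {3, 7}): φ is false.
  8 (successors {0, 8, 9}): φ is true.
  9 (successors {2, 9}): φ is true.
For instance, at 8:
  At 8: \Box \Diamond r is true, p is true, so \Box \Diamond r \land p is true.
    At 8: \Box \Diamond r requires \Diamond r at every successor {0, 8, 9}.
      At 0: \Diamond r is true.
      At 8: \Diamond r is true.
      At 9: \Diamond r is true.
    So \Box \Diamond r is true at 8.
Satisfying worlds: {0, 1, 2, 4, 5, 6, 8, 9}

0, 1, 2, 4, 5, 6, 8, 9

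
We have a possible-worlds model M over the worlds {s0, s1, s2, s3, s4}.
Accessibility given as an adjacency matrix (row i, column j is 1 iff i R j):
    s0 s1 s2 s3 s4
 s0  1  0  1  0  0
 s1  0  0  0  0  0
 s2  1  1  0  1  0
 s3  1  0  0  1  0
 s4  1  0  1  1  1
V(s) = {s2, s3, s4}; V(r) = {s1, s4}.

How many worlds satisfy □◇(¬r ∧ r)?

1

Let φ = □◇(¬r ∧ r). Evaluate φ at each world:
  s0 (successors {s0, s2}): φ is false.
  s1 (successors ∅): φ is true.
  s2 (successors {s0, s1, s3}): φ is false.
  s3 (successors {s0, s3}): φ is false.
  s4 (successors {s0, s2, s3, s4}): φ is false.
For instance, at s2:
  At s2: □◇(¬r ∧ r) requires ◇(¬r ∧ r) at every successor {s0, s1, s3}.
    ◇(¬r ∧ r) fails at s0, so □◇(¬r ∧ r) is false at s2.
      At s0: ◇(¬r ∧ r) requires ¬r ∧ r at some successor in {s0, s2}.
        At s0: ¬r ∧ r is false.
        At s2: ¬r ∧ r is false.
      So ◇(¬r ∧ r) is false at s0.
Satisfying worlds: {s1}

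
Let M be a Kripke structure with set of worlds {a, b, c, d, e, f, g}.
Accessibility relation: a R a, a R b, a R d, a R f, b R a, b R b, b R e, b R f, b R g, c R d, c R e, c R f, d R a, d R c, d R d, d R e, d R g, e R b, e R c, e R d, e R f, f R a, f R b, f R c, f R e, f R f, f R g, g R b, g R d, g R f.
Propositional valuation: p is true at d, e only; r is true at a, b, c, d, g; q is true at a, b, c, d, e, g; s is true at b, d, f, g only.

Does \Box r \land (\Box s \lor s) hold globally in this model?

No

Recall that \Box ψ holds at a world iff ψ holds at every accessible world, and \Diamond ψ holds iff ψ holds at some accessible world.
Let φ = \Box r \land (\Box s \lor s). Evaluate φ at each world:
  a (successors {a, b, d, f}): φ is false.
  b (successors {a, b, e, f, g}): φ is false.
  c (successors {d, e, f}): φ is false.
  d (successors {a, c, d, e, g}): φ is false.
  e (successors {b, c, d, f}): φ is false.
  f (successors {a, b, c, e, f, g}): φ is false.
  g (successors {b, d, f}): φ is false.
Detail at a (counterexample):
  At a: \Box r is false, \Box s \lor s is false, so \Box r \land (\Box s \lor s) is false.
    At a: \Box r requires r at every successor {a, b, d, f}.
      r fails at f, so \Box r is false at a.
    At a: \Box s is false, s is false, so \Box s \lor s is false.
      At a: \Box s requires s at every successor {a, b, d, f}.
        s fails at a, so \Box s is false at a.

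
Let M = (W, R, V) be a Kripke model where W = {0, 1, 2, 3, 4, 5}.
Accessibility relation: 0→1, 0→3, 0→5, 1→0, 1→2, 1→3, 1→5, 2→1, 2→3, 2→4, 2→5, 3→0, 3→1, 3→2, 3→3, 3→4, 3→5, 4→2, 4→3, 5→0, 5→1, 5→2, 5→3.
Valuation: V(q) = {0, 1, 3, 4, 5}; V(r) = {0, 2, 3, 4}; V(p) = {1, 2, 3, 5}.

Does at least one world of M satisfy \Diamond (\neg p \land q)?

Yes

Let φ = \Diamond (\neg p \land q). Evaluate φ at each world:
  0 (successors {1, 3, 5}): φ is false.
  1 (successors {0, 2, 3, 5}): φ is true.
  2 (successors {1, 3, 4, 5}): φ is true.
  3 (successors {0, 1, 2, 3, 4, 5}): φ is true.
  4 (successors {2, 3}): φ is false.
  5 (successors {0, 1, 2, 3}): φ is true.
Detail at 1 (witness):
  At 1: \Diamond (\neg p \land q) requires \neg p \land q at some successor in {0, 2, 3, 5}.
    \neg p \land q holds at 0, so \Diamond (\neg p \land q) is true at 1.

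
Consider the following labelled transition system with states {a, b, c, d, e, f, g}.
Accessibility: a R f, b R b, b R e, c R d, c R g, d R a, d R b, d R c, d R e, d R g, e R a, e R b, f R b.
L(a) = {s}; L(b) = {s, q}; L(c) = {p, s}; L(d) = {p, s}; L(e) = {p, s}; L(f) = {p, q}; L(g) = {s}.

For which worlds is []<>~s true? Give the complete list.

Let φ = []<>~s. Evaluate φ at each world:
  a (successors {f}): φ is false.
  b (successors {b, e}): φ is false.
  c (successors {d, g}): φ is false.
  d (successors {a, b, c, e, g}): φ is false.
  e (successors {a, b}): φ is false.
  f (successors {b}): φ is false.
  g (successors ∅): φ is true.
For instance, at b:
  At b: []<>~s requires <>~s at every successor {b, e}.
    <>~s fails at b, so []<>~s is false at b.
      At b: <>~s requires ~s at some successor in {b, e}.
        At b: ~s is false.
        At e: ~s is false.
      So <>~s is false at b.
Satisfying worlds: {g}

g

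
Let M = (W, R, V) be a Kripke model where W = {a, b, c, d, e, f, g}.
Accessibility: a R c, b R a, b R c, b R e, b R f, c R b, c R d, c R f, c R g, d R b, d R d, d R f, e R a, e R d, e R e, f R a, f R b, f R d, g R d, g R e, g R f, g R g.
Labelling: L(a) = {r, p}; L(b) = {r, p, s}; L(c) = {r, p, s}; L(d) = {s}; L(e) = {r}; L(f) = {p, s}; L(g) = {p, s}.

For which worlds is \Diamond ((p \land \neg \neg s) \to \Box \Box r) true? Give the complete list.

b, c, d, e, f, g

Let φ = \Diamond ((p \land \neg \neg s) \to \Box \Box r). Evaluate φ at each world:
  a (successors {c}): φ is false.
  b (successors {a, c, e, f}): φ is true.
  c (successors {b, d, f, g}): φ is true.
  d (successors {b, d, f}): φ is true.
  e (successors {a, d, e}): φ is true.
  f (successors {a, b, d}): φ is true.
  g (successors {d, e, f, g}): φ is true.
For instance, at g:
  At g: \Diamond ((p \land \neg \neg s) \to \Box \Box r) requires (p \land \neg \neg s) \to \Box \Box r at some successor in {d, e, f, g}.
    (p \land \neg \neg s) \to \Box \Box r holds at d, so \Diamond ((p \land \neg \neg s) \to \Box \Box r) is true at g.
      At d: p \land \neg \neg s is false, \Box \Box r is false, so (p \land \neg \neg s) \to \Box \Box r is true.
Satisfying worlds: {b, c, d, e, f, g}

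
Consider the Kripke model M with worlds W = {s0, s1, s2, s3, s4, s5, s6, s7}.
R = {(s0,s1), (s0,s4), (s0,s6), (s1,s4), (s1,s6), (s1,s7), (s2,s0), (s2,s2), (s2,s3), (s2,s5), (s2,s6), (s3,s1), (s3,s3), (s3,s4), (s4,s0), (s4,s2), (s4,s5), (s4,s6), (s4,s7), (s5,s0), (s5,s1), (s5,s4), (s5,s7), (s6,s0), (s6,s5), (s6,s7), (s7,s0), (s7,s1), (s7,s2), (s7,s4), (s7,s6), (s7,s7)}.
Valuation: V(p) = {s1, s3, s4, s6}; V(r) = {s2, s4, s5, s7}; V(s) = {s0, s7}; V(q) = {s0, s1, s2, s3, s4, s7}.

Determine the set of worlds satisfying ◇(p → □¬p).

Let φ = ◇(p → □¬p). Evaluate φ at each world:
  s0 (successors {s1, s4, s6}): φ is true.
  s1 (successors {s4, s6, s7}): φ is true.
  s2 (successors {s0, s2, s3, s5, s6}): φ is true.
  s3 (successors {s1, s3, s4}): φ is false.
  s4 (successors {s0, s2, s5, s6, s7}): φ is true.
  s5 (successors {s0, s1, s4, s7}): φ is true.
  s6 (successors {s0, s5, s7}): φ is true.
  s7 (successors {s0, s1, s2, s4, s6, s7}): φ is true.
For instance, at s4:
  At s4: ◇(p → □¬p) requires p → □¬p at some successor in {s0, s2, s5, s6, s7}.
    p → □¬p holds at s0, so ◇(p → □¬p) is true at s4.
      At s0: p is false, □¬p is false, so p → □¬p is true.
Satisfying worlds: {s0, s1, s2, s4, s5, s6, s7}

s0, s1, s2, s4, s5, s6, s7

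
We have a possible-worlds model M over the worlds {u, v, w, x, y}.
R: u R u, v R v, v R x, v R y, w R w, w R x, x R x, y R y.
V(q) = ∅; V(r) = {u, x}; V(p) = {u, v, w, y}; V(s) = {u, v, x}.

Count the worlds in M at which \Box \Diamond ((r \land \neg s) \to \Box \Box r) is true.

5

Let φ = \Box \Diamond ((r \land \neg s) \to \Box \Box r). Evaluate φ at each world:
  u (successors {u}): φ is true.
  v (successors {v, x, y}): φ is true.
  w (successors {w, x}): φ is true.
  x (successors {x}): φ is true.
  y (successors {y}): φ is true.
For instance, at u:
  At u: \Box \Diamond ((r \land \neg s) \to \Box \Box r) requires \Diamond ((r \land \neg s) \to \Box \Box r) at every successor {u}.
      At u: \Diamond ((r \land \neg s) \to \Box \Box r) requires (r \land \neg s) \to \Box \Box r at some successor in {u}.
        (r \land \neg s) \to \Box \Box r holds at u, so \Diamond ((r \land \neg s) \to \Box \Box r) is true at u.
  So \Box \Diamond ((r \land \neg s) \to \Box \Box r) is true at u.
Satisfying worlds: {u, v, w, x, y}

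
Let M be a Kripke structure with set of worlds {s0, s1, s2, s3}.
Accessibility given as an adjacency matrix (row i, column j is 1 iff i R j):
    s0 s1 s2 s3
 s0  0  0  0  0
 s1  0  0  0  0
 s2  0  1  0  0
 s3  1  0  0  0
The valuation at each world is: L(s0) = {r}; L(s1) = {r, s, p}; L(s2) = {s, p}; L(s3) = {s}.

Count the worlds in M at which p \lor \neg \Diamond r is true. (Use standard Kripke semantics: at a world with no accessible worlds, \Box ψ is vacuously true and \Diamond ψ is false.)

3

Recall that \Diamond ψ holds at a world iff ψ holds at some accessible world.
Let φ = p \lor \neg \Diamond r. Evaluate φ at each world:
  s0 (successors ∅): φ is true.
  s1 (successors ∅): φ is true.
  s2 (successors {s1}): φ is true.
  s3 (successors {s0}): φ is false.
For instance, at s3:
  At s3: p is false, \neg \Diamond r is false, so p \lor \neg \Diamond r is false.
    At s3: \Diamond r is true, so \neg \Diamond r is false.
      At s3: \Diamond r requires r at some successor in {s0}.
        r holds at s0, so \Diamond r is true at s3.
Satisfying worlds: {s0, s1, s2}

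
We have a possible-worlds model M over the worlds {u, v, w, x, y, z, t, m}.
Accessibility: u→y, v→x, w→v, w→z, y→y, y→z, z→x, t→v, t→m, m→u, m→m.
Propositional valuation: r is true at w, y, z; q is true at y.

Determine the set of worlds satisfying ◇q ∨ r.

u, w, y, z

Recall that ◇ψ holds at a world iff ψ holds at some accessible world.
Let φ = ◇q ∨ r. Evaluate φ at each world:
  u (successors {y}): φ is true.
  v (successors {x}): φ is false.
  w (successors {v, z}): φ is true.
  x (successors ∅): φ is false.
  y (successors {y, z}): φ is true.
  z (successors {x}): φ is true.
  t (successors {v, m}): φ is false.
  m (successors {u, m}): φ is false.
For instance, at u:
  At u: ◇q is true, r is false, so ◇q ∨ r is true.
    At u: ◇q requires q at some successor in {y}.
      q holds at y, so ◇q is true at u.
Satisfying worlds: {u, w, y, z}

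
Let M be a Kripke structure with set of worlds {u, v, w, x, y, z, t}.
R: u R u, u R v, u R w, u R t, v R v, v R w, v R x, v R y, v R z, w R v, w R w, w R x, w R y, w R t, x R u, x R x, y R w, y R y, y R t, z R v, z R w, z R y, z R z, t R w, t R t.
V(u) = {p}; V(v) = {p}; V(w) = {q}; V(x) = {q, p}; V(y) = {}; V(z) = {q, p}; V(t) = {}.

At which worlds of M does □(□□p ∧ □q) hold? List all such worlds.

none

Let φ = □(□□p ∧ □q). Evaluate φ at each world:
  u (successors {u, v, w, t}): φ is false.
  v (successors {v, w, x, y, z}): φ is false.
  w (successors {v, w, x, y, t}): φ is false.
  x (successors {u, x}): φ is false.
  y (successors {w, y, t}): φ is false.
  z (successors {v, w, y, z}): φ is false.
  t (successors {w, t}): φ is false.
For instance, at w:
  At w: □(□□p ∧ □q) requires □□p ∧ □q at every successor {v, w, x, y, t}.
    □□p ∧ □q fails at v, so □(□□p ∧ □q) is false at w.
      At v: □□p is false, □q is false, so □□p ∧ □q is false.
Satisfying worlds: none.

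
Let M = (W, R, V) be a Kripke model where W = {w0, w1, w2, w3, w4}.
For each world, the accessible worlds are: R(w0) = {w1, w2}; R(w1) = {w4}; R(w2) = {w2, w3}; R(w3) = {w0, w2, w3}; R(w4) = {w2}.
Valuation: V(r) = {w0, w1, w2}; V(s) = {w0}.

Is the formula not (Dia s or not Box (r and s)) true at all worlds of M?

Let φ = not (Dia s or not Box (r and s)). Evaluate φ at each world:
  w0 (successors {w1, w2}): φ is false.
  w1 (successors {w4}): φ is false.
  w2 (successors {w2, w3}): φ is false.
  w3 (successors {w0, w2, w3}): φ is false.
  w4 (successors {w2}): φ is false.
Detail at w0 (counterexample):
  At w0: Dia s or not Box (r and s) is true, so not (Dia s or not Box (r and s)) is false.
    At w0: Dia s is false, not Box (r and s) is true, so Dia s or not Box (r and s) is true.
      At w0: Dia s requires s at some successor in {w1, w2}.
        At w1: s is false.
        At w2: s is false.
      So Dia s is false at w0.
      At w0: Box (r and s) is false, so not Box (r and s) is true.

No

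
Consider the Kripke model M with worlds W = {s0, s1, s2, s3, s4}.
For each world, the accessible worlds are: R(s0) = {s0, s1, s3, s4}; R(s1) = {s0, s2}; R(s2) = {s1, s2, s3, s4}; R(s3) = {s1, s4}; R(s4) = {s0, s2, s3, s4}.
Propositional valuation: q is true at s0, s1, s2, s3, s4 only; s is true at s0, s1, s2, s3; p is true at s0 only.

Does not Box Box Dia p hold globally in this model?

Let φ = not Box Box Dia p. Evaluate φ at each world:
  s0 (successors {s0, s1, s3, s4}): φ is true.
  s1 (successors {s0, s2}): φ is true.
  s2 (successors {s1, s2, s3, s4}): φ is true.
  s3 (successors {s1, s4}): φ is true.
  s4 (successors {s0, s2, s3, s4}): φ is true.
For instance, at s3:
  At s3: Box Box Dia p is false, so not Box Box Dia p is true.
    At s3: Box Box Dia p requires Box Dia p at every successor {s1, s4}.
      Box Dia p fails at s1, so Box Box Dia p is false at s3.

Yes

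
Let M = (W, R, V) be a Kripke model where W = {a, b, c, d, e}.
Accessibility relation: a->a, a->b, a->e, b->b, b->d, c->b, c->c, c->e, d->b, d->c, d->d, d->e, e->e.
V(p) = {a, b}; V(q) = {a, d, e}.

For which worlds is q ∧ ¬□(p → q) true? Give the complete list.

a, d

Let φ = q ∧ ¬□(p → q). Evaluate φ at each world:
  a (successors {a, b, e}): φ is true.
  b (successors {b, d}): φ is false.
  c (successors {b, c, e}): φ is false.
  d (successors {b, c, d, e}): φ is true.
  e (successors {e}): φ is false.
For instance, at d:
  At d: q is true, ¬□(p → q) is true, so q ∧ ¬□(p → q) is true.
    At d: □(p → q) is false, so ¬□(p → q) is true.
      At d: □(p → q) requires p → q at every successor {b, c, d, e}.
        p → q fails at b, so □(p → q) is false at d.
Satisfying worlds: {a, d}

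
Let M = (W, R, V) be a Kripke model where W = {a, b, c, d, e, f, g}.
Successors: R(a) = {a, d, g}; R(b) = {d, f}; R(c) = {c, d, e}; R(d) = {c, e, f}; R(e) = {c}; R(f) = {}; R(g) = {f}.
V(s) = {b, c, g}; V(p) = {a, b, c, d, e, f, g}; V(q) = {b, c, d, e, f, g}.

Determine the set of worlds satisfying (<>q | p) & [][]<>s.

Let φ = (<>q | p) & [][]<>s. Evaluate φ at each world:
  a (successors {a, d, g}): φ is false.
  b (successors {d, f}): φ is false.
  c (successors {c, d, e}): φ is false.
  d (successors {c, e, f}): φ is true.
  e (successors {c}): φ is true.
  f (successors ∅): φ is true.
  g (successors {f}): φ is true.
For instance, at e:
  At e: <>q | p is true, [][]<>s is true, so (<>q | p) & [][]<>s is true.
    At e: <>q is true, p is true, so <>q | p is true.
      At e: <>q requires q at some successor in {c}.
        q holds at c, so <>q is true at e.
    At e: [][]<>s requires []<>s at every successor {c}.
      At c: []<>s is true.
    So [][]<>s is true at e.
Satisfying worlds: {d, e, f, g}

d, e, f, g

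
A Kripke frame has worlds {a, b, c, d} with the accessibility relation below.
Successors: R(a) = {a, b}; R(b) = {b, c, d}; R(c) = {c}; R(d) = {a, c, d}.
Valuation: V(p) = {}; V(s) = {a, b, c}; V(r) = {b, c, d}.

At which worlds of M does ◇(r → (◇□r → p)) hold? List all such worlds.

Let φ = ◇(r → (◇□r → p)). Evaluate φ at each world:
  a (successors {a, b}): φ is true.
  b (successors {b, c, d}): φ is false.
  c (successors {c}): φ is false.
  d (successors {a, c, d}): φ is true.
For instance, at a:
  At a: ◇(r → (◇□r → p)) requires r → (◇□r → p) at some successor in {a, b}.
    r → (◇□r → p) holds at a, so ◇(r → (◇□r → p)) is true at a.
      At a: r is false, ◇□r → p is false, so r → (◇□r → p) is true.
Satisfying worlds: {a, d}

a, d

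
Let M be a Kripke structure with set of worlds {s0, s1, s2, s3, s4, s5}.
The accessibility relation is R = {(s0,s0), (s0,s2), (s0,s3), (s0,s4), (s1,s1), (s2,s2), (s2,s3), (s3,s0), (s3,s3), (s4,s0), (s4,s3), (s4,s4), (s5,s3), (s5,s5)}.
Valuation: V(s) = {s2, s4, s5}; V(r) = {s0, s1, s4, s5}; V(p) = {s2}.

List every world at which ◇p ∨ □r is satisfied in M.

s0, s1, s2

Recall that □ψ holds at a world iff ψ holds at every accessible world, and ◇ψ holds iff ψ holds at some accessible world.
Let φ = ◇p ∨ □r. Evaluate φ at each world:
  s0 (successors {s0, s2, s3, s4}): φ is true.
  s1 (successors {s1}): φ is true.
  s2 (successors {s2, s3}): φ is true.
  s3 (successors {s0, s3}): φ is false.
  s4 (successors {s0, s3, s4}): φ is false.
  s5 (successors {s3, s5}): φ is false.
For instance, at s1:
  At s1: ◇p is false, □r is true, so ◇p ∨ □r is true.
    At s1: ◇p requires p at some successor in {s1}.
      At s1: p is false.
    So ◇p is false at s1.
    At s1: □r requires r at every successor {s1}.
      At s1: r is true.
    So □r is true at s1.
Satisfying worlds: {s0, s1, s2}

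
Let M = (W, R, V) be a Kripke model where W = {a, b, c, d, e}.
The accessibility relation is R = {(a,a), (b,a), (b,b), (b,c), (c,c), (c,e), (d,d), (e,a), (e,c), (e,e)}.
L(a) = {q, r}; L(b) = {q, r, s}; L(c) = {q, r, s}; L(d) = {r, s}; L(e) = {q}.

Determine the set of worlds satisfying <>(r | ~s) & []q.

a, b, c, e

Recall that []ψ holds at a world iff ψ holds at every accessible world, and <>ψ holds iff ψ holds at some accessible world.
Let φ = <>(r | ~s) & []q. Evaluate φ at each world:
  a (successors {a}): φ is true.
  b (successors {a, b, c}): φ is true.
  c (successors {c, e}): φ is true.
  d (successors {d}): φ is false.
  e (successors {a, c, e}): φ is true.
For instance, at b:
  At b: <>(r | ~s) is true, []q is true, so <>(r | ~s) & []q is true.
    At b: <>(r | ~s) requires r | ~s at some successor in {a, b, c}.
      r | ~s holds at a, so <>(r | ~s) is true at b.
    At b: []q requires q at every successor {a, b, c}.
      At a: q is true.
      At b: q is true.
      At c: q is true.
    So []q is true at b.
Satisfying worlds: {a, b, c, e}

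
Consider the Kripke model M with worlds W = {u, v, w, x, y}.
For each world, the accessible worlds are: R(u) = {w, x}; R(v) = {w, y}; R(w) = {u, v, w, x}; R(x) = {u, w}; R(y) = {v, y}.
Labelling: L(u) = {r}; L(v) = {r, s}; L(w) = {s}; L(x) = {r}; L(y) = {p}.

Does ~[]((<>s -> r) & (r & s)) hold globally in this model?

Let φ = ~[]((<>s -> r) & (r & s)). Evaluate φ at each world:
  u (successors {w, x}): φ is true.
  v (successors {w, y}): φ is true.
  w (successors {u, v, w, x}): φ is true.
  x (successors {u, w}): φ is true.
  y (successors {v, y}): φ is true.
For instance, at x:
  At x: []((<>s -> r) & (r & s)) is false, so ~[]((<>s -> r) & (r & s)) is true.
    At x: []((<>s -> r) & (r & s)) requires (<>s -> r) & (r & s) at every successor {u, w}.
      (<>s -> r) & (r & s) fails at u, so []((<>s -> r) & (r & s)) is false at x.

Yes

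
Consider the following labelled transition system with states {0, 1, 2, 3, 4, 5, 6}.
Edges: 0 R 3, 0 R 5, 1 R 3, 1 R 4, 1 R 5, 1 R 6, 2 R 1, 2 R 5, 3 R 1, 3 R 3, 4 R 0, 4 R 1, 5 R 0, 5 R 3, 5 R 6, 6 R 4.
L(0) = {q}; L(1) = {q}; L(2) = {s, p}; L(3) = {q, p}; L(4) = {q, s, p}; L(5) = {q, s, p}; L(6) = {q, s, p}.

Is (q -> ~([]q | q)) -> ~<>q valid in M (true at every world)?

No

Let φ = (q -> ~([]q | q)) -> ~<>q. Evaluate φ at each world:
  0 (successors {3, 5}): φ is true.
  1 (successors {3, 4, 5, 6}): φ is true.
  2 (successors {1, 5}): φ is false.
  3 (successors {1, 3}): φ is true.
  4 (successors {0, 1}): φ is true.
  5 (successors {0, 3, 6}): φ is true.
  6 (successors {4}): φ is true.
Detail at 2 (counterexample):
  At 2: q -> ~([]q | q) is true, ~<>q is false, so (q -> ~([]q | q)) -> ~<>q is false.
    At 2: q is false, ~([]q | q) is false, so q -> ~([]q | q) is true.
      At 2: []q | q is true, so ~([]q | q) is false.
    At 2: <>q is true, so ~<>q is false.
      At 2: <>q requires q at some successor in {1, 5}.
        q holds at 1, so <>q is true at 2.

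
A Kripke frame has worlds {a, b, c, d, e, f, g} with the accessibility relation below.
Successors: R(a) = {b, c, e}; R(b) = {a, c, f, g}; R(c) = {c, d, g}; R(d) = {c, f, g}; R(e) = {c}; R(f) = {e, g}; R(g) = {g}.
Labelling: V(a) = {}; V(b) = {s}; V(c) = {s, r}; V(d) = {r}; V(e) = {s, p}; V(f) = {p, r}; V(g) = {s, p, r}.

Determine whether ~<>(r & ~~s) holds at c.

At c: <>(r & ~~s) is true, so ~<>(r & ~~s) is false.
  At c: <>(r & ~~s) requires r & ~~s at some successor in {c, d, g}.
    r & ~~s holds at c, so <>(r & ~~s) is true at c.

No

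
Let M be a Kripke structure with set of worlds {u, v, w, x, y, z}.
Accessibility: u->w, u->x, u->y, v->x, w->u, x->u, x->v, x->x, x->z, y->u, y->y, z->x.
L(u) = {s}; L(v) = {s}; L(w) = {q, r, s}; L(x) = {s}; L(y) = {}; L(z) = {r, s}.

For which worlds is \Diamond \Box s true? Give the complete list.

Let φ = \Diamond \Box s. Evaluate φ at each world:
  u (successors {w, x, y}): φ is true.
  v (successors {x}): φ is true.
  w (successors {u}): φ is false.
  x (successors {u, v, x, z}): φ is true.
  y (successors {u, y}): φ is false.
  z (successors {x}): φ is true.
For instance, at y:
  At y: \Diamond \Box s requires \Box s at some successor in {u, y}.
    At u: \Box s is false.
    At y: \Box s is false.
  So \Diamond \Box s is false at y.
Satisfying worlds: {u, v, x, z}

u, v, x, z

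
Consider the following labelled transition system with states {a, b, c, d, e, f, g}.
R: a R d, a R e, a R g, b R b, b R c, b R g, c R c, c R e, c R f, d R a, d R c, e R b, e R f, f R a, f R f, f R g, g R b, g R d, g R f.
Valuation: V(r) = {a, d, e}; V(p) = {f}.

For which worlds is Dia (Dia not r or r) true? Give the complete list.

a, b, c, d, e, f, g

Recall that Dia ψ holds at a world iff ψ holds at some accessible world.
Let φ = Dia (Dia not r or r). Evaluate φ at each world:
  a (successors {d, e, g}): φ is true.
  b (successors {b, c, g}): φ is true.
  c (successors {c, e, f}): φ is true.
  d (successors {a, c}): φ is true.
  e (successors {b, f}): φ is true.
  f (successors {a, f, g}): φ is true.
  g (successors {b, d, f}): φ is true.
For instance, at a:
  At a: Dia (Dia not r or r) requires Dia not r or r at some successor in {d, e, g}.
    Dia not r or r holds at d, so Dia (Dia not r or r) is true at a.
      At d: Dia not r is true, r is true, so Dia not r or r is true.
Satisfying worlds: {a, b, c, d, e, f, g}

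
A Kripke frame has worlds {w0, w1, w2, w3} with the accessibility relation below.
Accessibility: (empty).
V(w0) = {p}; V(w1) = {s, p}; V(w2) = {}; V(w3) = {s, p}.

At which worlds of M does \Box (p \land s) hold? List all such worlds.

w0, w1, w2, w3

Let φ = \Box (p \land s). Evaluate φ at each world:
  w0 (successors ∅): φ is true.
  w1 (successors ∅): φ is true.
  w2 (successors ∅): φ is true.
  w3 (successors ∅): φ is true.
For instance, at w1:
  At w1: no accessible worlds, so \Box (p \land s) holds vacuously.
Satisfying worlds: {w0, w1, w2, w3}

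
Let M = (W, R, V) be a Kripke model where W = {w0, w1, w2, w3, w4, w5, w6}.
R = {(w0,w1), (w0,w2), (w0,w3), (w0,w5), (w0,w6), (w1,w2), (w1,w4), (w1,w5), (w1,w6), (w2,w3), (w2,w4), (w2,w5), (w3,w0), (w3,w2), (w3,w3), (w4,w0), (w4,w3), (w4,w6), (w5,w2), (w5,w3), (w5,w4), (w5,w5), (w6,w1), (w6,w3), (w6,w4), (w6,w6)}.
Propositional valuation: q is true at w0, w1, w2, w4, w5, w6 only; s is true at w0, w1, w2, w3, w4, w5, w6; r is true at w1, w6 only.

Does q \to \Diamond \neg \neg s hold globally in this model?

Yes

Recall that \Diamond ψ holds at a world iff ψ holds at some accessible world.
Let φ = q \to \Diamond \neg \neg s. Evaluate φ at each world:
  w0 (successors {w1, w2, w3, w5, w6}): φ is true.
  w1 (successors {w2, w4, w5, w6}): φ is true.
  w2 (successors {w3, w4, w5}): φ is true.
  w3 (successors {w0, w2, w3}): φ is true.
  w4 (successors {w0, w3, w6}): φ is true.
  w5 (successors {w2, w3, w4, w5}): φ is true.
  w6 (successors {w1, w3, w4, w6}): φ is true.
For instance, at w0:
  At w0: q is true, \Diamond \neg \neg s is true, so q \to \Diamond \neg \neg s is true.
    At w0: \Diamond \neg \neg s requires \neg \neg s at some successor in {w1, w2, w3, w5, w6}.
      \neg \neg s holds at w1, so \Diamond \neg \neg s is true at w0.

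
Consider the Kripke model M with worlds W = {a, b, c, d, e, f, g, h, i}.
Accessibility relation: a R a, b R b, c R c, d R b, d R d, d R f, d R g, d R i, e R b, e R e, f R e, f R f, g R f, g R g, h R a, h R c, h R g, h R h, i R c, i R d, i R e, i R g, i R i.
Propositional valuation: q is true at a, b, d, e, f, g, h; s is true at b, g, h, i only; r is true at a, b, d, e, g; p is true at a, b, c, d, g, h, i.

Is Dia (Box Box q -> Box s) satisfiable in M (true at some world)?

Recall that Box ψ holds at a world iff ψ holds at every accessible world, and Dia ψ holds iff ψ holds at some accessible world.
Let φ = Dia (Box Box q -> Box s). Evaluate φ at each world:
  a (successors {a}): φ is false.
  b (successors {b}): φ is true.
  c (successors {c}): φ is true.
  d (successors {b, d, f, g, i}): φ is true.
  e (successors {b, e}): φ is true.
  f (successors {e, f}): φ is false.
  g (successors {f, g}): φ is false.
  h (successors {a, c, g, h}): φ is true.
  i (successors {c, d, e, g, i}): φ is true.
Detail at b (witness):
  At b: Dia (Box Box q -> Box s) requires Box Box q -> Box s at some successor in {b}.
    Box Box q -> Box s holds at b, so Dia (Box Box q -> Box s) is true at b.
      At b: Box Box q is true, Box s is true, so Box Box q -> Box s is true.

Yes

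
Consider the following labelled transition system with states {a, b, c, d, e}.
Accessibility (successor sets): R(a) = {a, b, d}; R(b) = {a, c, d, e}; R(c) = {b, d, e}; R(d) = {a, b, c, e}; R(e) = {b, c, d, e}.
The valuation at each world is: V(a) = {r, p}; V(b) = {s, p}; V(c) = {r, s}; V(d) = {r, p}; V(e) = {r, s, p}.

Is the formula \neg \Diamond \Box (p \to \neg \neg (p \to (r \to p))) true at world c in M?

At c: \Diamond \Box (p \to \neg \neg (p \to (r \to p))) is true, so \neg \Diamond \Box (p \to \neg \neg (p \to (r \to p))) is false.
  At c: \Diamond \Box (p \to \neg \neg (p \to (r \to p))) requires \Box (p \to \neg \neg (p \to (r \to p))) at some successor in {b, d, e}.
    \Box (p \to \neg \neg (p \to (r \to p))) holds at b, so \Diamond \Box (p \to \neg \neg (p \to (r \to p))) is true at c.
      At b: \Box (p \to \neg \neg (p \to (r \to p))) requires p \to \neg \neg (p \to (r \to p)) at every successor {a, c, d, e}.
        At a: p \to \neg \neg (p \to (r \to p)) is true.
        At c: p \to \neg \neg (p \to (r \to p)) is true.
        At d: p \to \neg \neg (p \to (r \to p)) is true.
        At e: p \to \neg \neg (p \to (r \to p)) is true.
      So \Box (p \to \neg \neg (p \to (r \to p))) is true at b.

No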